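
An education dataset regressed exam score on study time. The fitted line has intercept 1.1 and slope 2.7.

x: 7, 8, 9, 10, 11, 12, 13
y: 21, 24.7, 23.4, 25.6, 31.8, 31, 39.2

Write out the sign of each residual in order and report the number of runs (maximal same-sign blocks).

x=7: ŷ = 1.1 + 2.7·7 = 20; e = 21 − 20 = 1
x=8: ŷ = 1.1 + 2.7·8 = 22.7; e = 24.7 − 22.7 = 2
x=9: ŷ = 1.1 + 2.7·9 = 25.4; e = 23.4 − 25.4 = -2
x=10: ŷ = 1.1 + 2.7·10 = 28.1; e = 25.6 − 28.1 = -2.5
x=11: ŷ = 1.1 + 2.7·11 = 30.8; e = 31.8 − 30.8 = 1
x=12: ŷ = 1.1 + 2.7·12 = 33.5; e = 31 − 33.5 = -2.5
x=13: ŷ = 1.1 + 2.7·13 = 36.2; e = 39.2 − 36.2 = 3
Signs: + + − − + − +
Runs: +×2, −×2, +×1, −×1, +×1 → 5

5 runs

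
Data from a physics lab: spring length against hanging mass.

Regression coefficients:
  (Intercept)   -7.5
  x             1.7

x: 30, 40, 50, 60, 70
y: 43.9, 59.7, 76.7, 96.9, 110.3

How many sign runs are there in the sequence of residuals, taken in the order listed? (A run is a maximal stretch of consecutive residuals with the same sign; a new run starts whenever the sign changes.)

x=30: ŷ = -7.5 + 1.7·30 = 43.5; r = 43.9 − 43.5 = 0.4
x=40: ŷ = -7.5 + 1.7·40 = 60.5; r = 59.7 − 60.5 = -0.8
x=50: ŷ = -7.5 + 1.7·50 = 77.5; r = 76.7 − 77.5 = -0.8
x=60: ŷ = -7.5 + 1.7·60 = 94.5; r = 96.9 − 94.5 = 2.4
x=70: ŷ = -7.5 + 1.7·70 = 111.5; r = 110.3 − 111.5 = -1.2
Signs: + − − + −
Runs: +×1, −×2, +×1, −×1 → 4

4 runs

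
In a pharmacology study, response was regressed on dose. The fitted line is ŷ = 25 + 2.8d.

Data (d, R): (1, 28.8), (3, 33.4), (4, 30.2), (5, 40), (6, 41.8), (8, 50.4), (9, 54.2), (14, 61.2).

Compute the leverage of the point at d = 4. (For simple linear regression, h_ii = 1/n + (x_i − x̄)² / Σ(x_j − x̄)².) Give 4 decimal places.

h = 0.1688

d̄ = (1 + 3 + 4 + 5 + 6 + 8 + 9 + 14)/8 = 6.25
Σ(d − d̄)² = 27.5625 + 10.5625 + 5.0625 + 1.5625 + 0.0625 + 3.0625 + 7.5625 + 60.0625 = 115.5
h = 1/8 + (-2.25)²/115.5 = 0.125 + 0.0438312 = 0.1688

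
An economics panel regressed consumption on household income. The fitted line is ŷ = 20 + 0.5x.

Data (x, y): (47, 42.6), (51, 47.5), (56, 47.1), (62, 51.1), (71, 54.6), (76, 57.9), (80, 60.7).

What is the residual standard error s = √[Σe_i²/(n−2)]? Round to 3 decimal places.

x=47: ŷ = 20 + 0.5·47 = 43.5; e = 42.6 − 43.5 = -0.9
x=51: ŷ = 20 + 0.5·51 = 45.5; e = 47.5 − 45.5 = 2
x=56: ŷ = 20 + 0.5·56 = 48; e = 47.1 − 48 = -0.9
x=62: ŷ = 20 + 0.5·62 = 51; e = 51.1 − 51 = 0.1
x=71: ŷ = 20 + 0.5·71 = 55.5; e = 54.6 − 55.5 = -0.9
x=76: ŷ = 20 + 0.5·76 = 58; e = 57.9 − 58 = -0.1
x=80: ŷ = 20 + 0.5·80 = 60; e = 60.7 − 60 = 0.7
SSE = 0.81 + 4 + 0.81 + 0.01 + 0.81 + 0.01 + 0.49 = 6.94
s = √(6.94/5) = √1.388 ≈ 1.178

s = 1.178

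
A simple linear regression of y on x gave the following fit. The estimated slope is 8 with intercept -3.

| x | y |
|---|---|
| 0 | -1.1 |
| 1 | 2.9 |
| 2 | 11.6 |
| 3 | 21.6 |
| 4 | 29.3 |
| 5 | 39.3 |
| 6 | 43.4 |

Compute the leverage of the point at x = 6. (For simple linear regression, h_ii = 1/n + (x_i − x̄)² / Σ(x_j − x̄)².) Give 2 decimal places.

h = 0.46

x̄ = (0 + 1 + 2 + 3 + 4 + 5 + 6)/7 = 3
Σ(x − x̄)² = 9 + 4 + 1 + 0 + 1 + 4 + 9 = 28
h = 1/7 + (3)²/28 = 0.142857 + 0.321429 = 0.46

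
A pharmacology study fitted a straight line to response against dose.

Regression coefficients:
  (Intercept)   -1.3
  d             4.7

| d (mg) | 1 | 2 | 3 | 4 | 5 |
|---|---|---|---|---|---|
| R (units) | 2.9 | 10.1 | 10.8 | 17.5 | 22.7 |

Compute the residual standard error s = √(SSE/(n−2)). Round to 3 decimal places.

s = 1.683

d=1: ŷ = -1.3 + 4.7·1 = 3.4; e = 2.9 − 3.4 = -0.5
d=2: ŷ = -1.3 + 4.7·2 = 8.1; e = 10.1 − 8.1 = 2
d=3: ŷ = -1.3 + 4.7·3 = 12.8; e = 10.8 − 12.8 = -2
d=4: ŷ = -1.3 + 4.7·4 = 17.5; e = 17.5 − 17.5 = 0
d=5: ŷ = -1.3 + 4.7·5 = 22.2; e = 22.7 − 22.2 = 0.5
SSE = 0.25 + 4 + 4 + 0 + 0.25 = 8.5
s = √(8.5/3) = √2.83333 ≈ 1.683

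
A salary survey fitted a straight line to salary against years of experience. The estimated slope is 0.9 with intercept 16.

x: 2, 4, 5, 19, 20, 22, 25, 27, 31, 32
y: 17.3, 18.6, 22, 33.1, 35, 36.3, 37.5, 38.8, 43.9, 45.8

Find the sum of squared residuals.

x=2: ŷ = 16 + 0.9·2 = 17.8; e = 17.3 − 17.8 = -0.5
x=4: ŷ = 16 + 0.9·4 = 19.6; e = 18.6 − 19.6 = -1
x=5: ŷ = 16 + 0.9·5 = 20.5; e = 22 − 20.5 = 1.5
x=19: ŷ = 16 + 0.9·19 = 33.1; e = 33.1 − 33.1 = 0
x=20: ŷ = 16 + 0.9·20 = 34; e = 35 − 34 = 1
x=22: ŷ = 16 + 0.9·22 = 35.8; e = 36.3 − 35.8 = 0.5
x=25: ŷ = 16 + 0.9·25 = 38.5; e = 37.5 − 38.5 = -1
x=27: ŷ = 16 + 0.9·27 = 40.3; e = 38.8 − 40.3 = -1.5
x=31: ŷ = 16 + 0.9·31 = 43.9; e = 43.9 − 43.9 = 0
x=32: ŷ = 16 + 0.9·32 = 44.8; e = 45.8 − 44.8 = 1
SSE = 0.25 + 1 + 2.25 + 0 + 1 + 0.25 + 1 + 2.25 + 0 + 1 = 9

SSE = 9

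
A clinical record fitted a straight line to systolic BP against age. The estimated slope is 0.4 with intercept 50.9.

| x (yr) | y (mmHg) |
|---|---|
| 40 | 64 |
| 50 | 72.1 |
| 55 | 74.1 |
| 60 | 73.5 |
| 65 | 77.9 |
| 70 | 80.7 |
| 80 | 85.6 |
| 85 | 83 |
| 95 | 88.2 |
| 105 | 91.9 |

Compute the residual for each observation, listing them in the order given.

x=40: ŷ = 50.9 + 0.4·40 = 66.9; r = 64 − 66.9 = -2.9
x=50: ŷ = 50.9 + 0.4·50 = 70.9; r = 72.1 − 70.9 = 1.2
x=55: ŷ = 50.9 + 0.4·55 = 72.9; r = 74.1 − 72.9 = 1.2
x=60: ŷ = 50.9 + 0.4·60 = 74.9; r = 73.5 − 74.9 = -1.4
x=65: ŷ = 50.9 + 0.4·65 = 76.9; r = 77.9 − 76.9 = 1
x=70: ŷ = 50.9 + 0.4·70 = 78.9; r = 80.7 − 78.9 = 1.8
x=80: ŷ = 50.9 + 0.4·80 = 82.9; r = 85.6 − 82.9 = 2.7
x=85: ŷ = 50.9 + 0.4·85 = 84.9; r = 83 − 84.9 = -1.9
x=95: ŷ = 50.9 + 0.4·95 = 88.9; r = 88.2 − 88.9 = -0.7
x=105: ŷ = 50.9 + 0.4·105 = 92.9; r = 91.9 − 92.9 = -1

-2.9, 1.2, 1.2, -1.4, 1, 1.8, 2.7, -1.9, -0.7, -1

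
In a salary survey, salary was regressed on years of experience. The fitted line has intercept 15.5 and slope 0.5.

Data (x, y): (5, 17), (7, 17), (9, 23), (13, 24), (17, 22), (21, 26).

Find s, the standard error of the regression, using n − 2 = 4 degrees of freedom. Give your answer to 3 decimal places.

x=5: ŷ = 15.5 + 0.5·5 = 18; r = 17 − 18 = -1
x=7: ŷ = 15.5 + 0.5·7 = 19; r = 17 − 19 = -2
x=9: ŷ = 15.5 + 0.5·9 = 20; r = 23 − 20 = 3
x=13: ŷ = 15.5 + 0.5·13 = 22; r = 24 − 22 = 2
x=17: ŷ = 15.5 + 0.5·17 = 24; r = 22 − 24 = -2
x=21: ŷ = 15.5 + 0.5·21 = 26; r = 26 − 26 = 0
SSE = 1 + 4 + 9 + 4 + 4 + 0 = 22
s = √(22/4) = √5.5 ≈ 2.345

s = 2.345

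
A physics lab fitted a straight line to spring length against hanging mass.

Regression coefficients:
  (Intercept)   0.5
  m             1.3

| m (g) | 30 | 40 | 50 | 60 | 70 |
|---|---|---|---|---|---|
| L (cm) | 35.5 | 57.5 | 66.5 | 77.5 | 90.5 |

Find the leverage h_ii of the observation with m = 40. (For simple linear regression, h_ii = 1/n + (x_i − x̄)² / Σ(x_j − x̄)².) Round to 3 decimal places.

m̄ = (30 + 40 + 50 + 60 + 70)/5 = 50
Σ(m − m̄)² = 400 + 100 + 0 + 100 + 400 = 1000
h = 1/5 + (-10)²/1000 = 0.2 + 0.1 = 0.300

h = 0.300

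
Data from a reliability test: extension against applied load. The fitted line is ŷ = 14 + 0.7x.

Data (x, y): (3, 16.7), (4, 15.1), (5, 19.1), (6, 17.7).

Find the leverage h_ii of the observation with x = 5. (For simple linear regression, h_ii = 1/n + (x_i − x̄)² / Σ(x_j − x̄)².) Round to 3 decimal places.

h = 0.300

x̄ = (3 + 4 + 5 + 6)/4 = 4.5
Σ(x − x̄)² = 2.25 + 0.25 + 0.25 + 2.25 = 5
h = 1/4 + (0.5)²/5 = 0.25 + 0.05 = 0.300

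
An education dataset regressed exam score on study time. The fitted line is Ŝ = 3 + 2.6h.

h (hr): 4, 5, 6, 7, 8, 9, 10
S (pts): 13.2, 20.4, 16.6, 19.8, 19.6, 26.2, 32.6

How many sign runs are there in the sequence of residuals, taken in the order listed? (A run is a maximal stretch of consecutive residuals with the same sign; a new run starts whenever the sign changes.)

h=4: Ŝ = 3 + 2.6·4 = 13.4; e = 13.2 − 13.4 = -0.2
h=5: Ŝ = 3 + 2.6·5 = 16; e = 20.4 − 16 = 4.4
h=6: Ŝ = 3 + 2.6·6 = 18.6; e = 16.6 − 18.6 = -2
h=7: Ŝ = 3 + 2.6·7 = 21.2; e = 19.8 − 21.2 = -1.4
h=8: Ŝ = 3 + 2.6·8 = 23.8; e = 19.6 − 23.8 = -4.2
h=9: Ŝ = 3 + 2.6·9 = 26.4; e = 26.2 − 26.4 = -0.2
h=10: Ŝ = 3 + 2.6·10 = 29; e = 32.6 − 29 = 3.6
Signs: − + − − − − +
Runs: −×1, +×1, −×4, +×1 → 4

4 runs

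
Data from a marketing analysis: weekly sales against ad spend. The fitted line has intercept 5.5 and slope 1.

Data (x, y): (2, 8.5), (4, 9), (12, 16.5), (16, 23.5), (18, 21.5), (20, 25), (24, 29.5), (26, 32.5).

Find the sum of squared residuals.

SSE = 11.5

x=2: ŷ = 5.5 + 2 = 7.5; e = 8.5 − 7.5 = 1
x=4: ŷ = 5.5 + 4 = 9.5; e = 9 − 9.5 = -0.5
x=12: ŷ = 5.5 + 12 = 17.5; e = 16.5 − 17.5 = -1
x=16: ŷ = 5.5 + 16 = 21.5; e = 23.5 − 21.5 = 2
x=18: ŷ = 5.5 + 18 = 23.5; e = 21.5 − 23.5 = -2
x=20: ŷ = 5.5 + 20 = 25.5; e = 25 − 25.5 = -0.5
x=24: ŷ = 5.5 + 24 = 29.5; e = 29.5 − 29.5 = 0
x=26: ŷ = 5.5 + 26 = 31.5; e = 32.5 − 31.5 = 1
SSE = 1 + 0.25 + 1 + 4 + 4 + 0.25 + 0 + 1 = 11.5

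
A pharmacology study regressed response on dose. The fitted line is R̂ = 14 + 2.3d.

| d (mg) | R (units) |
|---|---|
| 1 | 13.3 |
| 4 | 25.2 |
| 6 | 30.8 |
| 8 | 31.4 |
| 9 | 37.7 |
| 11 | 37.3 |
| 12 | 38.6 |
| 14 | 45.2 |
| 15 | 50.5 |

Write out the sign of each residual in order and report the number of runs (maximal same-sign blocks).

d=1: R̂ = 14 + 2.3·1 = 16.3; e = 13.3 − 16.3 = -3
d=4: R̂ = 14 + 2.3·4 = 23.2; e = 25.2 − 23.2 = 2
d=6: R̂ = 14 + 2.3·6 = 27.8; e = 30.8 − 27.8 = 3
d=8: R̂ = 14 + 2.3·8 = 32.4; e = 31.4 − 32.4 = -1
d=9: R̂ = 14 + 2.3·9 = 34.7; e = 37.7 − 34.7 = 3
d=11: R̂ = 14 + 2.3·11 = 39.3; e = 37.3 − 39.3 = -2
d=12: R̂ = 14 + 2.3·12 = 41.6; e = 38.6 − 41.6 = -3
d=14: R̂ = 14 + 2.3·14 = 46.2; e = 45.2 − 46.2 = -1
d=15: R̂ = 14 + 2.3·15 = 48.5; e = 50.5 − 48.5 = 2
Signs: − + + − + − − − +
Runs: −×1, +×2, −×1, +×1, −×3, +×1 → 6

6 runs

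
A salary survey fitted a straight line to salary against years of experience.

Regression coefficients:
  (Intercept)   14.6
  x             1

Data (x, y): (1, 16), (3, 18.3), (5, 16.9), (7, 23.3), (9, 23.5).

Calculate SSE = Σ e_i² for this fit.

x=1: ŷ = 14.6 + 1 = 15.6; e = 16 − 15.6 = 0.4
x=3: ŷ = 14.6 + 3 = 17.6; e = 18.3 − 17.6 = 0.7
x=5: ŷ = 14.6 + 5 = 19.6; e = 16.9 − 19.6 = -2.7
x=7: ŷ = 14.6 + 7 = 21.6; e = 23.3 − 21.6 = 1.7
x=9: ŷ = 14.6 + 9 = 23.6; e = 23.5 − 23.6 = -0.1
SSE = 0.16 + 0.49 + 7.29 + 2.89 + 0.01 = 10.84

SSE = 10.84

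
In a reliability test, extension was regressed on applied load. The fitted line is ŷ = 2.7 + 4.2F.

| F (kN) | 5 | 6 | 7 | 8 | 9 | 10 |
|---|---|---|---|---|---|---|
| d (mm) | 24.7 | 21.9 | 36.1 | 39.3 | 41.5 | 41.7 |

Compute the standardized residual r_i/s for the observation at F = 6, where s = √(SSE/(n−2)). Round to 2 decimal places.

F=5: ŷ = 2.7 + 4.2·5 = 23.7; r = 24.7 − 23.7 = 1
F=6: ŷ = 2.7 + 4.2·6 = 27.9; r = 21.9 − 27.9 = -6
F=7: ŷ = 2.7 + 4.2·7 = 32.1; r = 36.1 − 32.1 = 4
F=8: ŷ = 2.7 + 4.2·8 = 36.3; r = 39.3 − 36.3 = 3
F=9: ŷ = 2.7 + 4.2·9 = 40.5; r = 41.5 − 40.5 = 1
F=10: ŷ = 2.7 + 4.2·10 = 44.7; r = 41.7 − 44.7 = -3
SSE = 1 + 36 + 16 + 9 + 1 + 9 = 72
s = √(72/4) = 4.24264
r/s = -6 / 4.24264 = -1.41

-1.41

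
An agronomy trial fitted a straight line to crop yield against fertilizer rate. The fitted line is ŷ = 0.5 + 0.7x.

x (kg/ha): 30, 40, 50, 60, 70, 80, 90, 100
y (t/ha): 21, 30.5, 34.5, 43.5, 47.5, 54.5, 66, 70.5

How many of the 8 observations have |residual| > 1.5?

x=30: ŷ = 0.5 + 0.7·30 = 21.5; r = 21 − 21.5 = -0.5
x=40: ŷ = 0.5 + 0.7·40 = 28.5; r = 30.5 − 28.5 = 2
x=50: ŷ = 0.5 + 0.7·50 = 35.5; r = 34.5 − 35.5 = -1
x=60: ŷ = 0.5 + 0.7·60 = 42.5; r = 43.5 − 42.5 = 1
x=70: ŷ = 0.5 + 0.7·70 = 49.5; r = 47.5 − 49.5 = -2
x=80: ŷ = 0.5 + 0.7·80 = 56.5; r = 54.5 − 56.5 = -2
x=90: ŷ = 0.5 + 0.7·90 = 63.5; r = 66 − 63.5 = 2.5
x=100: ŷ = 0.5 + 0.7·100 = 70.5; r = 70.5 − 70.5 = 0
|r| > 1.5: x=40 (|r|=2), x=70 (|r|=2), x=80 (|r|=2), x=90 (|r|=2.5) → 4

4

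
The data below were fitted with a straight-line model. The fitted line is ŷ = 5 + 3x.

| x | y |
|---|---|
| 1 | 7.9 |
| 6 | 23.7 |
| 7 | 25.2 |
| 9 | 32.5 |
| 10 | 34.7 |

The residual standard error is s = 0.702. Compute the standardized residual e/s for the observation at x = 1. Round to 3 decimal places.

ŷ = 5 + 3·1 = 8
e = 7.9 − 8 = -0.1
e/s = -0.1 / 0.702 = -0.142

-0.142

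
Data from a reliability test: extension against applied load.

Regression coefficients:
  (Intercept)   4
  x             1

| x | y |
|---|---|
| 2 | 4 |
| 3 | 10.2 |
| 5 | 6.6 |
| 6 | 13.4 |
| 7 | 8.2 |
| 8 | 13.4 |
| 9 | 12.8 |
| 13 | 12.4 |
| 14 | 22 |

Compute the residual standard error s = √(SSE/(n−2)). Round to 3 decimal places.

s = 3.350

x=2: ŷ = 4 + 2 = 6; e = 4 − 6 = -2
x=3: ŷ = 4 + 3 = 7; e = 10.2 − 7 = 3.2
x=5: ŷ = 4 + 5 = 9; e = 6.6 − 9 = -2.4
x=6: ŷ = 4 + 6 = 10; e = 13.4 − 10 = 3.4
x=7: ŷ = 4 + 7 = 11; e = 8.2 − 11 = -2.8
x=8: ŷ = 4 + 8 = 12; e = 13.4 − 12 = 1.4
x=9: ŷ = 4 + 9 = 13; e = 12.8 − 13 = -0.2
x=13: ŷ = 4 + 13 = 17; e = 12.4 − 17 = -4.6
x=14: ŷ = 4 + 14 = 18; e = 22 − 18 = 4
SSE = 4 + 10.24 + 5.76 + 11.56 + 7.84 + 1.96 + 0.04 + 21.16 + 16 = 78.56
s = √(78.56/7) = √11.2229 ≈ 3.350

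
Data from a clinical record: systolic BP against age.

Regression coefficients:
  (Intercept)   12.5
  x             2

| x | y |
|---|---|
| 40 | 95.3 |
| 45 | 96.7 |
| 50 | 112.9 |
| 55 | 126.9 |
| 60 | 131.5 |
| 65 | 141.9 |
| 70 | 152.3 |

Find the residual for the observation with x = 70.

e = -0.2

ŷ = 12.5 + 2·70 = 152.5
e = 152.3 − 152.5 = -0.2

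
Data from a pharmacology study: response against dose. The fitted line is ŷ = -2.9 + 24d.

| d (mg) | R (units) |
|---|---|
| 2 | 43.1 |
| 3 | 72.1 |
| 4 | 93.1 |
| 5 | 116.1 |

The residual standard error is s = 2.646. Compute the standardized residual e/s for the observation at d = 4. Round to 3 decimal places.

0.000

ŷ = -2.9 + 24·4 = 93.1
e = 93.1 − 93.1 = 0
e/s = 0 / 2.646 = 0.000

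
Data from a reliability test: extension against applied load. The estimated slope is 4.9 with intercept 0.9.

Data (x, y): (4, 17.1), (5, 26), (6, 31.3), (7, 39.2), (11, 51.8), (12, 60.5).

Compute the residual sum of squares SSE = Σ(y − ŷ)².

x=4: ŷ = 0.9 + 4.9·4 = 20.5; e = 17.1 − 20.5 = -3.4
x=5: ŷ = 0.9 + 4.9·5 = 25.4; e = 26 − 25.4 = 0.6
x=6: ŷ = 0.9 + 4.9·6 = 30.3; e = 31.3 − 30.3 = 1
x=7: ŷ = 0.9 + 4.9·7 = 35.2; e = 39.2 − 35.2 = 4
x=11: ŷ = 0.9 + 4.9·11 = 54.8; e = 51.8 − 54.8 = -3
x=12: ŷ = 0.9 + 4.9·12 = 59.7; e = 60.5 − 59.7 = 0.8
SSE = 11.56 + 0.36 + 1 + 16 + 9 + 0.64 = 38.56

SSE = 38.56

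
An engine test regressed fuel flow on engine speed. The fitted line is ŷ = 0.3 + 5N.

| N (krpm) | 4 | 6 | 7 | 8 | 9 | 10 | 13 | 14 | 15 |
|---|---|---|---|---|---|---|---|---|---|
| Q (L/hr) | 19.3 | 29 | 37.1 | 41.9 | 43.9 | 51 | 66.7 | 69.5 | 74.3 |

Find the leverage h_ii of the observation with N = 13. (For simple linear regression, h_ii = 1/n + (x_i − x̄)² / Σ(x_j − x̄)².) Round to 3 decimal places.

N̄ = (4 + 6 + 7 + 8 + 9 + 10 + 13 + 14 + 15)/9 = 9.55556
Σ(N − N̄)² = 30.8642 + 12.642 + 6.53086 + 2.41975 + 0.308642 + 0.197531 + 11.8642 + 19.7531 + 29.642 = 114.222
h = 1/9 + (3.44444)²/114.222 = 0.111111 + 0.103869 = 0.215

h = 0.215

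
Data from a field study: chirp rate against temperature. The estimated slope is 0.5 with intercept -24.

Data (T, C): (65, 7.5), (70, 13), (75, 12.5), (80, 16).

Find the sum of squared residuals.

SSE = 6

T=65: Ĉ = -24 + 0.5·65 = 8.5; r = 7.5 − 8.5 = -1
T=70: Ĉ = -24 + 0.5·70 = 11; r = 13 − 11 = 2
T=75: Ĉ = -24 + 0.5·75 = 13.5; r = 12.5 − 13.5 = -1
T=80: Ĉ = -24 + 0.5·80 = 16; r = 16 − 16 = 0
SSE = 1 + 4 + 1 + 0 = 6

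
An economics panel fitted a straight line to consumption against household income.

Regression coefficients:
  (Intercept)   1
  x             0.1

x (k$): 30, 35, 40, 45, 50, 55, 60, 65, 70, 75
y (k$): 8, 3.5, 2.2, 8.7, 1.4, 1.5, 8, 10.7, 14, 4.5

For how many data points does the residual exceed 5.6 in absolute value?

1

x=30: ŷ = 1 + 0.1·30 = 4; e = 8 − 4 = 4
x=35: ŷ = 1 + 0.1·35 = 4.5; e = 3.5 − 4.5 = -1
x=40: ŷ = 1 + 0.1·40 = 5; e = 2.2 − 5 = -2.8
x=45: ŷ = 1 + 0.1·45 = 5.5; e = 8.7 − 5.5 = 3.2
x=50: ŷ = 1 + 0.1·50 = 6; e = 1.4 − 6 = -4.6
x=55: ŷ = 1 + 0.1·55 = 6.5; e = 1.5 − 6.5 = -5
x=60: ŷ = 1 + 0.1·60 = 7; e = 8 − 7 = 1
x=65: ŷ = 1 + 0.1·65 = 7.5; e = 10.7 − 7.5 = 3.2
x=70: ŷ = 1 + 0.1·70 = 8; e = 14 − 8 = 6
x=75: ŷ = 1 + 0.1·75 = 8.5; e = 4.5 − 8.5 = -4
|e| > 5.6: x=70 (|e|=6) → 1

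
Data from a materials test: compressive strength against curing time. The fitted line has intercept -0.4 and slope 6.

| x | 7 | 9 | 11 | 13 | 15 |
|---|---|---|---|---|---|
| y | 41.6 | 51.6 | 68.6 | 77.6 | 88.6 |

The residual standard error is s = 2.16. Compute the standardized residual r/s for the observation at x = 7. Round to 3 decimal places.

0.000

ŷ = -0.4 + 6·7 = 41.6
r = 41.6 − 41.6 = 0
r/s = 0 / 2.16 = 0.000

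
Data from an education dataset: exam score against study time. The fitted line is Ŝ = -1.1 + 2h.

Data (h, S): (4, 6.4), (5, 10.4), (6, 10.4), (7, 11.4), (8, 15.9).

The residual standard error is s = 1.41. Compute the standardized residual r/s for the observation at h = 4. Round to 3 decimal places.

Ŝ = -1.1 + 2·4 = 6.9
r = 6.4 − 6.9 = -0.5
r/s = -0.5 / 1.41 = -0.355

-0.355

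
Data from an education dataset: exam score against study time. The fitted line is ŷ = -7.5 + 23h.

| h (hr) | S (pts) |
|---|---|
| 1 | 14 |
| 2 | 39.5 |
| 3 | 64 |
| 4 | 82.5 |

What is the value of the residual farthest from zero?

h=1: ŷ = -7.5 + 23·1 = 15.5; e = 14 − 15.5 = -1.5
h=2: ŷ = -7.5 + 23·2 = 38.5; e = 39.5 − 38.5 = 1
h=3: ŷ = -7.5 + 23·3 = 61.5; e = 64 − 61.5 = 2.5
h=4: ŷ = -7.5 + 23·4 = 84.5; e = 82.5 − 84.5 = -2
Largest |e| is 2.5 at h = 3, residual 2.5.

e = 2.5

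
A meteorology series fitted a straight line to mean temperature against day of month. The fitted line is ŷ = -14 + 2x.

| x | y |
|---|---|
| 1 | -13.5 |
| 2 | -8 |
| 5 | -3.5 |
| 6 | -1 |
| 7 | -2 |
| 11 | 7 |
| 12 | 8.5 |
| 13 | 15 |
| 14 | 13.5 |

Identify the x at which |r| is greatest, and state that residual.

x = 13, r = 3

x=1: ŷ = -14 + 2·1 = -12; r = -13.5 − (-12) = -1.5
x=2: ŷ = -14 + 2·2 = -10; r = -8 − (-10) = 2
x=5: ŷ = -14 + 2·5 = -4; r = -3.5 − (-4) = 0.5
x=6: ŷ = -14 + 2·6 = -2; r = -1 − (-2) = 1
x=7: ŷ = -14 + 2·7 = 0; r = -2 − 0 = -2
x=11: ŷ = -14 + 2·11 = 8; r = 7 − 8 = -1
x=12: ŷ = -14 + 2·12 = 10; r = 8.5 − 10 = -1.5
x=13: ŷ = -14 + 2·13 = 12; r = 15 − 12 = 3
x=14: ŷ = -14 + 2·14 = 14; r = 13.5 − 14 = -0.5
Largest |r| is 3 at x = 13, residual 3.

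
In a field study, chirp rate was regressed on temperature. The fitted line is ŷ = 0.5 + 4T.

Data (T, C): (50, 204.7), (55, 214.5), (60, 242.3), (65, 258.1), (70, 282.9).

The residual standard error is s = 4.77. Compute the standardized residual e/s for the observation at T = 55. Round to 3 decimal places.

ŷ = 0.5 + 4·55 = 220.5
e = 214.5 − 220.5 = -6
e/s = -6 / 4.77 = -1.258

-1.258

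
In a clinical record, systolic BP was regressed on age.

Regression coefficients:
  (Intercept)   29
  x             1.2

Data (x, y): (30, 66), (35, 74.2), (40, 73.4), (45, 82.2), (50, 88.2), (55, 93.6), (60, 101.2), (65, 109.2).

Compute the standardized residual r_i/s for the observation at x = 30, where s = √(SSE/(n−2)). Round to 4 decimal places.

x=30: ŷ = 29 + 1.2·30 = 65; r = 66 − 65 = 1
x=35: ŷ = 29 + 1.2·35 = 71; r = 74.2 − 71 = 3.2
x=40: ŷ = 29 + 1.2·40 = 77; r = 73.4 − 77 = -3.6
x=45: ŷ = 29 + 1.2·45 = 83; r = 82.2 − 83 = -0.8
x=50: ŷ = 29 + 1.2·50 = 89; r = 88.2 − 89 = -0.8
x=55: ŷ = 29 + 1.2·55 = 95; r = 93.6 − 95 = -1.4
x=60: ŷ = 29 + 1.2·60 = 101; r = 101.2 − 101 = 0.2
x=65: ŷ = 29 + 1.2·65 = 107; r = 109.2 − 107 = 2.2
SSE = 1 + 10.24 + 12.96 + 0.64 + 0.64 + 1.96 + 0.04 + 4.84 = 32.32
s = √(32.32/6) = 2.32092
r/s = 1 / 2.32092 = 0.4309

0.4309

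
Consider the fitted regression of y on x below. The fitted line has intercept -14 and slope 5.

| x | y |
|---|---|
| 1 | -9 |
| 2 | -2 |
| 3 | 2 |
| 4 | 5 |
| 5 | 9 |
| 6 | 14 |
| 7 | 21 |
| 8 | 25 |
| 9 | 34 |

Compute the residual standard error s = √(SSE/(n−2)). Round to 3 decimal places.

x=1: ŷ = -14 + 5·1 = -9; r = -9 − (-9) = 0
x=2: ŷ = -14 + 5·2 = -4; r = -2 − (-4) = 2
x=3: ŷ = -14 + 5·3 = 1; r = 2 − 1 = 1
x=4: ŷ = -14 + 5·4 = 6; r = 5 − 6 = -1
x=5: ŷ = -14 + 5·5 = 11; r = 9 − 11 = -2
x=6: ŷ = -14 + 5·6 = 16; r = 14 − 16 = -2
x=7: ŷ = -14 + 5·7 = 21; r = 21 − 21 = 0
x=8: ŷ = -14 + 5·8 = 26; r = 25 − 26 = -1
x=9: ŷ = -14 + 5·9 = 31; r = 34 − 31 = 3
SSE = 0 + 4 + 1 + 1 + 4 + 4 + 0 + 1 + 9 = 24
s = √(24/7) = √3.42857 ≈ 1.852

s = 1.852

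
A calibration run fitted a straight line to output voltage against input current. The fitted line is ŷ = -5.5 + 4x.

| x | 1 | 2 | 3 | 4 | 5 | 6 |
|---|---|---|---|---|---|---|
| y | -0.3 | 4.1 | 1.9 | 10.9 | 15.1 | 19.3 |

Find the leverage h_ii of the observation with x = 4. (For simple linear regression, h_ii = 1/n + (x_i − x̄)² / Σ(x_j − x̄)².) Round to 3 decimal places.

x̄ = (1 + 2 + 3 + 4 + 5 + 6)/6 = 3.5
Σ(x − x̄)² = 6.25 + 2.25 + 0.25 + 0.25 + 2.25 + 6.25 = 17.5
h = 1/6 + (0.5)²/17.5 = 0.166667 + 0.0142857 = 0.181

h = 0.181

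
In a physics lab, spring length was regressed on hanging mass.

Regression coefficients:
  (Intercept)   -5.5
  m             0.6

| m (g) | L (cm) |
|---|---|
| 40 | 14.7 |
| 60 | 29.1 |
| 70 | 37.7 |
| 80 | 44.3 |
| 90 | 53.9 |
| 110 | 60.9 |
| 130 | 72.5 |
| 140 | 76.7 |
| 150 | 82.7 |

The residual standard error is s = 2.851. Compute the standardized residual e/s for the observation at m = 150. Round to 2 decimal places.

-0.63

L̂ = -5.5 + 0.6·150 = 84.5
e = 82.7 − 84.5 = -1.8
e/s = -1.8 / 2.851 = -0.63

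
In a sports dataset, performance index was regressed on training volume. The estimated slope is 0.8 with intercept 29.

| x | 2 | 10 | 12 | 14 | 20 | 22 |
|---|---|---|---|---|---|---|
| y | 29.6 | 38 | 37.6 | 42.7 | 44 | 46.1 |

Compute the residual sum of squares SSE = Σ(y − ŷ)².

x=2: ŷ = 29 + 0.8·2 = 30.6; e = 29.6 − 30.6 = -1
x=10: ŷ = 29 + 0.8·10 = 37; e = 38 − 37 = 1
x=12: ŷ = 29 + 0.8·12 = 38.6; e = 37.6 − 38.6 = -1
x=14: ŷ = 29 + 0.8·14 = 40.2; e = 42.7 − 40.2 = 2.5
x=20: ŷ = 29 + 0.8·20 = 45; e = 44 − 45 = -1
x=22: ŷ = 29 + 0.8·22 = 46.6; e = 46.1 − 46.6 = -0.5
SSE = 1 + 1 + 1 + 6.25 + 1 + 0.25 = 10.5

SSE = 10.5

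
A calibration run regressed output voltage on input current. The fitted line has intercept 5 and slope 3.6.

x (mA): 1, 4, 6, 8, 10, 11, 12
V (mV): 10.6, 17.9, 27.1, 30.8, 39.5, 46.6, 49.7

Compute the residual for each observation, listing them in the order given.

x=1: V̂ = 5 + 3.6·1 = 8.6; e = 10.6 − 8.6 = 2
x=4: V̂ = 5 + 3.6·4 = 19.4; e = 17.9 − 19.4 = -1.5
x=6: V̂ = 5 + 3.6·6 = 26.6; e = 27.1 − 26.6 = 0.5
x=8: V̂ = 5 + 3.6·8 = 33.8; e = 30.8 − 33.8 = -3
x=10: V̂ = 5 + 3.6·10 = 41; e = 39.5 − 41 = -1.5
x=11: V̂ = 5 + 3.6·11 = 44.6; e = 46.6 − 44.6 = 2
x=12: V̂ = 5 + 3.6·12 = 48.2; e = 49.7 − 48.2 = 1.5

2, -1.5, 0.5, -3, -1.5, 2, 1.5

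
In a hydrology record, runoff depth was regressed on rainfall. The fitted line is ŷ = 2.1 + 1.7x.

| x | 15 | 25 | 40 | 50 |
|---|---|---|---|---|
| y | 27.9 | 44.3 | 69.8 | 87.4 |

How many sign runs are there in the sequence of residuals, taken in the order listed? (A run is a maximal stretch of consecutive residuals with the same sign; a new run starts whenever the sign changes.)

x=15: ŷ = 2.1 + 1.7·15 = 27.6; e = 27.9 − 27.6 = 0.3
x=25: ŷ = 2.1 + 1.7·25 = 44.6; e = 44.3 − 44.6 = -0.3
x=40: ŷ = 2.1 + 1.7·40 = 70.1; e = 69.8 − 70.1 = -0.3
x=50: ŷ = 2.1 + 1.7·50 = 87.1; e = 87.4 − 87.1 = 0.3
Signs: + − − +
Runs: +×1, −×2, +×1 → 3

3 runs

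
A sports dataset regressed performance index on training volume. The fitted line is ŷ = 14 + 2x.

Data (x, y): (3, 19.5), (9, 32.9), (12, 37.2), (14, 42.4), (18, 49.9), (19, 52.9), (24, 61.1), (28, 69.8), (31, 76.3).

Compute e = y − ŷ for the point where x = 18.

e = -0.1

ŷ = 14 + 2·18 = 50
e = 49.9 − 50 = -0.1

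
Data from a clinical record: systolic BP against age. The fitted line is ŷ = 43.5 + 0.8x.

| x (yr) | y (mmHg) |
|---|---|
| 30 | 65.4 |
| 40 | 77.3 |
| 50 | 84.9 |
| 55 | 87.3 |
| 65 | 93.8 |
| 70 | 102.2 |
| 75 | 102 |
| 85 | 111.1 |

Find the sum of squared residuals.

x=30: ŷ = 43.5 + 0.8·30 = 67.5; r = 65.4 − 67.5 = -2.1
x=40: ŷ = 43.5 + 0.8·40 = 75.5; r = 77.3 − 75.5 = 1.8
x=50: ŷ = 43.5 + 0.8·50 = 83.5; r = 84.9 − 83.5 = 1.4
x=55: ŷ = 43.5 + 0.8·55 = 87.5; r = 87.3 − 87.5 = -0.2
x=65: ŷ = 43.5 + 0.8·65 = 95.5; r = 93.8 − 95.5 = -1.7
x=70: ŷ = 43.5 + 0.8·70 = 99.5; r = 102.2 − 99.5 = 2.7
x=75: ŷ = 43.5 + 0.8·75 = 103.5; r = 102 − 103.5 = -1.5
x=85: ŷ = 43.5 + 0.8·85 = 111.5; r = 111.1 − 111.5 = -0.4
SSE = 4.41 + 3.24 + 1.96 + 0.04 + 2.89 + 7.29 + 2.25 + 0.16 = 22.24

SSE = 22.24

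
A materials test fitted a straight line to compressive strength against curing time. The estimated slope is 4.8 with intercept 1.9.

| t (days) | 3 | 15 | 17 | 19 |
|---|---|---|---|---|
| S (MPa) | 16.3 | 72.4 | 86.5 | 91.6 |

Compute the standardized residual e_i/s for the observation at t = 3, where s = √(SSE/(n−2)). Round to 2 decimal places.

t=3: ŷ = 1.9 + 4.8·3 = 16.3; e = 16.3 − 16.3 = 0
t=15: ŷ = 1.9 + 4.8·15 = 73.9; e = 72.4 − 73.9 = -1.5
t=17: ŷ = 1.9 + 4.8·17 = 83.5; e = 86.5 − 83.5 = 3
t=19: ŷ = 1.9 + 4.8·19 = 93.1; e = 91.6 − 93.1 = -1.5
SSE = 0 + 2.25 + 9 + 2.25 = 13.5
s = √(13.5/2) = 2.59808
e/s = 0 / 2.59808 = 0.00

0.00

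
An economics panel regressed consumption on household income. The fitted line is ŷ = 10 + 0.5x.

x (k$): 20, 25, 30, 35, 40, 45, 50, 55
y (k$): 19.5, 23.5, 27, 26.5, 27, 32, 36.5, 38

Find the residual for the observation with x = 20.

ŷ = 10 + 0.5·20 = 20
r = 19.5 − 20 = -0.5

r = -0.5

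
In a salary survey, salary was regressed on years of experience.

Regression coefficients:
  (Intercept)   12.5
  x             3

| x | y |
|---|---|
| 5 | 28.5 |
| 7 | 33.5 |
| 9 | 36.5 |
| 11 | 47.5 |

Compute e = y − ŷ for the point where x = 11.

e = 2

ŷ = 12.5 + 3·11 = 45.5
e = 47.5 − 45.5 = 2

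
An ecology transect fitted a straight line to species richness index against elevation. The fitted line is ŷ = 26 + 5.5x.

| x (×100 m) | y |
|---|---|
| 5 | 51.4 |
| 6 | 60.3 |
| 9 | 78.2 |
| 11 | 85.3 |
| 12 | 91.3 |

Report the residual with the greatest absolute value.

x=5: ŷ = 26 + 5.5·5 = 53.5; r = 51.4 − 53.5 = -2.1
x=6: ŷ = 26 + 5.5·6 = 59; r = 60.3 − 59 = 1.3
x=9: ŷ = 26 + 5.5·9 = 75.5; r = 78.2 − 75.5 = 2.7
x=11: ŷ = 26 + 5.5·11 = 86.5; r = 85.3 − 86.5 = -1.2
x=12: ŷ = 26 + 5.5·12 = 92; r = 91.3 − 92 = -0.7
Largest |r| is 2.7 at x = 9, residual 2.7.

r = 2.7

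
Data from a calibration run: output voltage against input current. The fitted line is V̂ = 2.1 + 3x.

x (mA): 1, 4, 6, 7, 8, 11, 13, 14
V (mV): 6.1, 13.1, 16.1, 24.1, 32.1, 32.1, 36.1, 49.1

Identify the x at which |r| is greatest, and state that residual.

x = 8, r = 6

x=1: V̂ = 2.1 + 3·1 = 5.1; r = 6.1 − 5.1 = 1
x=4: V̂ = 2.1 + 3·4 = 14.1; r = 13.1 − 14.1 = -1
x=6: V̂ = 2.1 + 3·6 = 20.1; r = 16.1 − 20.1 = -4
x=7: V̂ = 2.1 + 3·7 = 23.1; r = 24.1 − 23.1 = 1
x=8: V̂ = 2.1 + 3·8 = 26.1; r = 32.1 − 26.1 = 6
x=11: V̂ = 2.1 + 3·11 = 35.1; r = 32.1 − 35.1 = -3
x=13: V̂ = 2.1 + 3·13 = 41.1; r = 36.1 − 41.1 = -5
x=14: V̂ = 2.1 + 3·14 = 44.1; r = 49.1 − 44.1 = 5
Largest |r| is 6 at x = 8, residual 6.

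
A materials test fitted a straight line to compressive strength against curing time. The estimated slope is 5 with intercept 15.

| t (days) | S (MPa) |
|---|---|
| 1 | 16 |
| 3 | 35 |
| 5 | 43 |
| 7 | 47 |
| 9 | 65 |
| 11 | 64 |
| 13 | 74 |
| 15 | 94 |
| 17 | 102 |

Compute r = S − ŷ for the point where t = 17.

ŷ = 15 + 5·17 = 100
r = 102 − 100 = 2

r = 2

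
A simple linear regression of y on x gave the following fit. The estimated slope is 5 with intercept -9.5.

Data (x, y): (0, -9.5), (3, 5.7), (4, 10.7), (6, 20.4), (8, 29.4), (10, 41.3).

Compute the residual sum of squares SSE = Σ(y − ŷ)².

x=0: ŷ = -9.5 + 5·0 = -9.5; e = -9.5 − (-9.5) = 0
x=3: ŷ = -9.5 + 5·3 = 5.5; e = 5.7 − 5.5 = 0.2
x=4: ŷ = -9.5 + 5·4 = 10.5; e = 10.7 − 10.5 = 0.2
x=6: ŷ = -9.5 + 5·6 = 20.5; e = 20.4 − 20.5 = -0.1
x=8: ŷ = -9.5 + 5·8 = 30.5; e = 29.4 − 30.5 = -1.1
x=10: ŷ = -9.5 + 5·10 = 40.5; e = 41.3 − 40.5 = 0.8
SSE = 0 + 0.04 + 0.04 + 0.01 + 1.21 + 0.64 = 1.94

SSE = 1.94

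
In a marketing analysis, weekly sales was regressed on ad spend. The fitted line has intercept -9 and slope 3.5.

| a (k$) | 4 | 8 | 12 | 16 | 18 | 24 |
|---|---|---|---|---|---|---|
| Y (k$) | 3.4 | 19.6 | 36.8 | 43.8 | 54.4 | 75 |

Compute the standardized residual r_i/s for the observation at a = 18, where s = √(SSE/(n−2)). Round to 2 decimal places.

0.15

a=4: Ŷ = -9 + 3.5·4 = 5; r = 3.4 − 5 = -1.6
a=8: Ŷ = -9 + 3.5·8 = 19; r = 19.6 − 19 = 0.6
a=12: Ŷ = -9 + 3.5·12 = 33; r = 36.8 − 33 = 3.8
a=16: Ŷ = -9 + 3.5·16 = 47; r = 43.8 − 47 = -3.2
a=18: Ŷ = -9 + 3.5·18 = 54; r = 54.4 − 54 = 0.4
a=24: Ŷ = -9 + 3.5·24 = 75; r = 75 − 75 = 0
SSE = 2.56 + 0.36 + 14.44 + 10.24 + 0.16 + 0 = 27.76
s = √(27.76/4) = 2.63439
r/s = 0.4 / 2.63439 = 0.15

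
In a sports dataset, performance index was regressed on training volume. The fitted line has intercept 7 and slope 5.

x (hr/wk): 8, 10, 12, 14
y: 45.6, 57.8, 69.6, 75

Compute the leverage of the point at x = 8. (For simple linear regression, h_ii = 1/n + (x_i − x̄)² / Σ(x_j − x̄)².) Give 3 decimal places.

h = 0.700

x̄ = (8 + 10 + 12 + 14)/4 = 11
Σ(x − x̄)² = 9 + 1 + 1 + 9 = 20
h = 1/4 + (-3)²/20 = 0.25 + 0.45 = 0.700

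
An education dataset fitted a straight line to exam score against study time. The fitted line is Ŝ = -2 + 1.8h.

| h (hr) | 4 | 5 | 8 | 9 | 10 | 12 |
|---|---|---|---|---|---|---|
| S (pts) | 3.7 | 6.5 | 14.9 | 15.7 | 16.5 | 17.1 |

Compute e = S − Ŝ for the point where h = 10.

e = 0.5

Ŝ = -2 + 1.8·10 = 16
e = 16.5 − 16 = 0.5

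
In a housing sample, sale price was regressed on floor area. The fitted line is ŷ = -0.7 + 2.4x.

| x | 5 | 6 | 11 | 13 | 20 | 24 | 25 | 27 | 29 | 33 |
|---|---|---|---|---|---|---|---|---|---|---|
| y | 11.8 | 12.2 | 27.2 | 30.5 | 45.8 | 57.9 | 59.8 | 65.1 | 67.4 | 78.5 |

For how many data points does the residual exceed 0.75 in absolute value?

x=5: ŷ = -0.7 + 2.4·5 = 11.3; e = 11.8 − 11.3 = 0.5
x=6: ŷ = -0.7 + 2.4·6 = 13.7; e = 12.2 − 13.7 = -1.5
x=11: ŷ = -0.7 + 2.4·11 = 25.7; e = 27.2 − 25.7 = 1.5
x=13: ŷ = -0.7 + 2.4·13 = 30.5; e = 30.5 − 30.5 = 0
x=20: ŷ = -0.7 + 2.4·20 = 47.3; e = 45.8 − 47.3 = -1.5
x=24: ŷ = -0.7 + 2.4·24 = 56.9; e = 57.9 − 56.9 = 1
x=25: ŷ = -0.7 + 2.4·25 = 59.3; e = 59.8 − 59.3 = 0.5
x=27: ŷ = -0.7 + 2.4·27 = 64.1; e = 65.1 − 64.1 = 1
x=29: ŷ = -0.7 + 2.4·29 = 68.9; e = 67.4 − 68.9 = -1.5
x=33: ŷ = -0.7 + 2.4·33 = 78.5; e = 78.5 − 78.5 = 0
|e| > 0.75: x=6 (|e|=1.5), x=11 (|e|=1.5), x=20 (|e|=1.5), x=24 (|e|=1), x=27 (|e|=1), x=29 (|e|=1.5) → 6

6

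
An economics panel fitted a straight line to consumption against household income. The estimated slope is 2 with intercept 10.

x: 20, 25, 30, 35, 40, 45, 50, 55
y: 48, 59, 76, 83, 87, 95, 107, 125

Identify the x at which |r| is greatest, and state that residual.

x = 30, r = 6

x=20: ŷ = 10 + 2·20 = 50; r = 48 − 50 = -2
x=25: ŷ = 10 + 2·25 = 60; r = 59 − 60 = -1
x=30: ŷ = 10 + 2·30 = 70; r = 76 − 70 = 6
x=35: ŷ = 10 + 2·35 = 80; r = 83 − 80 = 3
x=40: ŷ = 10 + 2·40 = 90; r = 87 − 90 = -3
x=45: ŷ = 10 + 2·45 = 100; r = 95 − 100 = -5
x=50: ŷ = 10 + 2·50 = 110; r = 107 − 110 = -3
x=55: ŷ = 10 + 2·55 = 120; r = 125 − 120 = 5
Largest |r| is 6 at x = 30, residual 6.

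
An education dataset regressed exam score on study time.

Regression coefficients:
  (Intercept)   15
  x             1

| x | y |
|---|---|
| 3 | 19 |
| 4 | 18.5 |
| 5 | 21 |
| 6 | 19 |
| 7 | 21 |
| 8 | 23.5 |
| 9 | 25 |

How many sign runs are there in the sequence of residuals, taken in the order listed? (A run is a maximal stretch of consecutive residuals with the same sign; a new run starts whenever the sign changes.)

x=3: ŷ = 15 + 3 = 18; r = 19 − 18 = 1
x=4: ŷ = 15 + 4 = 19; r = 18.5 − 19 = -0.5
x=5: ŷ = 15 + 5 = 20; r = 21 − 20 = 1
x=6: ŷ = 15 + 6 = 21; r = 19 − 21 = -2
x=7: ŷ = 15 + 7 = 22; r = 21 − 22 = -1
x=8: ŷ = 15 + 8 = 23; r = 23.5 − 23 = 0.5
x=9: ŷ = 15 + 9 = 24; r = 25 − 24 = 1
Signs: + − + − − + +
Runs: +×1, −×1, +×1, −×2, +×2 → 5

5 runs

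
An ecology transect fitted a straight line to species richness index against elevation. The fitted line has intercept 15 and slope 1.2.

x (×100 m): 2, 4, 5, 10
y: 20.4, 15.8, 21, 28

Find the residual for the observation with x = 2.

e = 3

ŷ = 15 + 1.2·2 = 17.4
e = 20.4 − 17.4 = 3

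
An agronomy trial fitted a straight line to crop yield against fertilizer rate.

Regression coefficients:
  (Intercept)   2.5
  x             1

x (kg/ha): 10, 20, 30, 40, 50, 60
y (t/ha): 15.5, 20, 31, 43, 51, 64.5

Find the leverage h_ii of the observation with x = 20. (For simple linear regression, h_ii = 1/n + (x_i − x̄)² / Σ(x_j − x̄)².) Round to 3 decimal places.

x̄ = (10 + 20 + 30 + 40 + 50 + 60)/6 = 35
Σ(x − x̄)² = 625 + 225 + 25 + 25 + 225 + 625 = 1750
h = 1/6 + (-15)²/1750 = 0.166667 + 0.128571 = 0.295

h = 0.295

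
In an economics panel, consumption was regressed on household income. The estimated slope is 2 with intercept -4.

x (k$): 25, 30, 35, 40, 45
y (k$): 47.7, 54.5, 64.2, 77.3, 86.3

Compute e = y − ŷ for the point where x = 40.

ŷ = -4 + 2·40 = 76
e = 77.3 − 76 = 1.3

e = 1.3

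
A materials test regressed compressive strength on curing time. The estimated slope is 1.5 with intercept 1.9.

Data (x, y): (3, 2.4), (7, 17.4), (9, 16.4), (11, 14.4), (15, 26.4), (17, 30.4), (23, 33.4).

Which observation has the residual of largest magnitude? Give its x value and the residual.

x = 7, r = 5

x=3: ŷ = 1.9 + 1.5·3 = 6.4; r = 2.4 − 6.4 = -4
x=7: ŷ = 1.9 + 1.5·7 = 12.4; r = 17.4 − 12.4 = 5
x=9: ŷ = 1.9 + 1.5·9 = 15.4; r = 16.4 − 15.4 = 1
x=11: ŷ = 1.9 + 1.5·11 = 18.4; r = 14.4 − 18.4 = -4
x=15: ŷ = 1.9 + 1.5·15 = 24.4; r = 26.4 − 24.4 = 2
x=17: ŷ = 1.9 + 1.5·17 = 27.4; r = 30.4 − 27.4 = 3
x=23: ŷ = 1.9 + 1.5·23 = 36.4; r = 33.4 − 36.4 = -3
Largest |r| is 5 at x = 7, residual 5.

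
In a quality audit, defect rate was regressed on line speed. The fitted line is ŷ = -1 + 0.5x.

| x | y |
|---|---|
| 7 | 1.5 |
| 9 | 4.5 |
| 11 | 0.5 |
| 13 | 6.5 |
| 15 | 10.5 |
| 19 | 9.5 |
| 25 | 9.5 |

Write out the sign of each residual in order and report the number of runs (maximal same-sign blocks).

5 runs

x=7: ŷ = -1 + 0.5·7 = 2.5; r = 1.5 − 2.5 = -1
x=9: ŷ = -1 + 0.5·9 = 3.5; r = 4.5 − 3.5 = 1
x=11: ŷ = -1 + 0.5·11 = 4.5; r = 0.5 − 4.5 = -4
x=13: ŷ = -1 + 0.5·13 = 5.5; r = 6.5 − 5.5 = 1
x=15: ŷ = -1 + 0.5·15 = 6.5; r = 10.5 − 6.5 = 4
x=19: ŷ = -1 + 0.5·19 = 8.5; r = 9.5 − 8.5 = 1
x=25: ŷ = -1 + 0.5·25 = 11.5; r = 9.5 − 11.5 = -2
Signs: − + − + + + −
Runs: −×1, +×1, −×1, +×3, −×1 → 5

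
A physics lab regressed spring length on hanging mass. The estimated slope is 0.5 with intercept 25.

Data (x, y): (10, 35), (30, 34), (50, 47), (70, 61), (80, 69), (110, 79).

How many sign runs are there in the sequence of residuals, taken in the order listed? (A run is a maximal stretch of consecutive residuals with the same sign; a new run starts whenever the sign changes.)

x=10: ŷ = 25 + 0.5·10 = 30; r = 35 − 30 = 5
x=30: ŷ = 25 + 0.5·30 = 40; r = 34 − 40 = -6
x=50: ŷ = 25 + 0.5·50 = 50; r = 47 − 50 = -3
x=70: ŷ = 25 + 0.5·70 = 60; r = 61 − 60 = 1
x=80: ŷ = 25 + 0.5·80 = 65; r = 69 − 65 = 4
x=110: ŷ = 25 + 0.5·110 = 80; r = 79 − 80 = -1
Signs: + − − + + −
Runs: +×1, −×2, +×2, −×1 → 4

4 runs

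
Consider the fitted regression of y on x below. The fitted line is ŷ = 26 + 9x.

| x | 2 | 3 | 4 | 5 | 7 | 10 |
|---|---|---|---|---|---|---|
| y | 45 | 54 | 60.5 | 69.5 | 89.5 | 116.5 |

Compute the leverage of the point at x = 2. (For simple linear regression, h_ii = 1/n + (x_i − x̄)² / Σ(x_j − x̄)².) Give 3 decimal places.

h = 0.401

x̄ = (2 + 3 + 4 + 5 + 7 + 10)/6 = 5.16667
Σ(x − x̄)² = 10.0278 + 4.69444 + 1.36111 + 0.0277778 + 3.36111 + 23.3611 = 42.8333
h = 1/6 + (-3.16667)²/42.8333 = 0.166667 + 0.234112 = 0.401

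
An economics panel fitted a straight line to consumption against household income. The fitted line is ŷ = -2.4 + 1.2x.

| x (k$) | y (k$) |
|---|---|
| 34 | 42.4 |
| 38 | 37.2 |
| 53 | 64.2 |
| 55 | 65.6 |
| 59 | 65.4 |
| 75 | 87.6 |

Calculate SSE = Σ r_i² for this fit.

x=34: ŷ = -2.4 + 1.2·34 = 38.4; r = 42.4 − 38.4 = 4
x=38: ŷ = -2.4 + 1.2·38 = 43.2; r = 37.2 − 43.2 = -6
x=53: ŷ = -2.4 + 1.2·53 = 61.2; r = 64.2 − 61.2 = 3
x=55: ŷ = -2.4 + 1.2·55 = 63.6; r = 65.6 − 63.6 = 2
x=59: ŷ = -2.4 + 1.2·59 = 68.4; r = 65.4 − 68.4 = -3
x=75: ŷ = -2.4 + 1.2·75 = 87.6; r = 87.6 − 87.6 = 0
SSE = 16 + 36 + 9 + 4 + 9 + 0 = 74

SSE = 74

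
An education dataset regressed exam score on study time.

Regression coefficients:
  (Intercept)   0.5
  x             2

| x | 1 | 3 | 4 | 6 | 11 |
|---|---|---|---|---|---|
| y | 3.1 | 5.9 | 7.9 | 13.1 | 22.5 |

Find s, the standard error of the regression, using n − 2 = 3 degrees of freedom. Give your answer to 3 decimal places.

x=1: ŷ = 0.5 + 2·1 = 2.5; r = 3.1 − 2.5 = 0.6
x=3: ŷ = 0.5 + 2·3 = 6.5; r = 5.9 − 6.5 = -0.6
x=4: ŷ = 0.5 + 2·4 = 8.5; r = 7.9 − 8.5 = -0.6
x=6: ŷ = 0.5 + 2·6 = 12.5; r = 13.1 − 12.5 = 0.6
x=11: ŷ = 0.5 + 2·11 = 22.5; r = 22.5 − 22.5 = 0
SSE = 0.36 + 0.36 + 0.36 + 0.36 + 0 = 1.44
s = √(1.44/3) = √0.48 ≈ 0.693

s = 0.693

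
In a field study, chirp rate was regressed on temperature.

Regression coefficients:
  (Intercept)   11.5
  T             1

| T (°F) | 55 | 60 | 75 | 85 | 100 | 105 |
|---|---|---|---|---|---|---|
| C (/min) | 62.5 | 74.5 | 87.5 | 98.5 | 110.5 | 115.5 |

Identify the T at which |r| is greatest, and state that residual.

T=55: ŷ = 11.5 + 55 = 66.5; r = 62.5 − 66.5 = -4
T=60: ŷ = 11.5 + 60 = 71.5; r = 74.5 − 71.5 = 3
T=75: ŷ = 11.5 + 75 = 86.5; r = 87.5 − 86.5 = 1
T=85: ŷ = 11.5 + 85 = 96.5; r = 98.5 − 96.5 = 2
T=100: ŷ = 11.5 + 100 = 111.5; r = 110.5 − 111.5 = -1
T=105: ŷ = 11.5 + 105 = 116.5; r = 115.5 − 116.5 = -1
Largest |r| is 4 at T = 55, residual -4.

T = 55, r = -4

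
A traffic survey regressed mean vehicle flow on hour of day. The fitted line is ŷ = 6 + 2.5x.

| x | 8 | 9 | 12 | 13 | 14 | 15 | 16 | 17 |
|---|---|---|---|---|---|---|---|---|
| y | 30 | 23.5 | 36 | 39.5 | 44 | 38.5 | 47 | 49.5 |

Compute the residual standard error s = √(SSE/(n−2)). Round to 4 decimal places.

x=8: ŷ = 6 + 2.5·8 = 26; r = 30 − 26 = 4
x=9: ŷ = 6 + 2.5·9 = 28.5; r = 23.5 − 28.5 = -5
x=12: ŷ = 6 + 2.5·12 = 36; r = 36 − 36 = 0
x=13: ŷ = 6 + 2.5·13 = 38.5; r = 39.5 − 38.5 = 1
x=14: ŷ = 6 + 2.5·14 = 41; r = 44 − 41 = 3
x=15: ŷ = 6 + 2.5·15 = 43.5; r = 38.5 − 43.5 = -5
x=16: ŷ = 6 + 2.5·16 = 46; r = 47 − 46 = 1
x=17: ŷ = 6 + 2.5·17 = 48.5; r = 49.5 − 48.5 = 1
SSE = 16 + 25 + 0 + 1 + 9 + 25 + 1 + 1 = 78
s = √(78/6) = √13 ≈ 3.6056

s = 3.6056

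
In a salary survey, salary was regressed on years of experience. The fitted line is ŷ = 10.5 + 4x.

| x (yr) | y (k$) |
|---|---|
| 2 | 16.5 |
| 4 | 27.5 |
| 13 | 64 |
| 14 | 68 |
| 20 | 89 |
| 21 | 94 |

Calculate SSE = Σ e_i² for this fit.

x=2: ŷ = 10.5 + 4·2 = 18.5; e = 16.5 − 18.5 = -2
x=4: ŷ = 10.5 + 4·4 = 26.5; e = 27.5 − 26.5 = 1
x=13: ŷ = 10.5 + 4·13 = 62.5; e = 64 − 62.5 = 1.5
x=14: ŷ = 10.5 + 4·14 = 66.5; e = 68 − 66.5 = 1.5
x=20: ŷ = 10.5 + 4·20 = 90.5; e = 89 − 90.5 = -1.5
x=21: ŷ = 10.5 + 4·21 = 94.5; e = 94 − 94.5 = -0.5
SSE = 4 + 1 + 2.25 + 2.25 + 2.25 + 0.25 = 12

SSE = 12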